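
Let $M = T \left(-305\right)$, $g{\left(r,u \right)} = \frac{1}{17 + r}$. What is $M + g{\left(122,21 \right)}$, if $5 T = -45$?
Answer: $\frac{381556}{139} \approx 2745.0$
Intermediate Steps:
$T = -9$ ($T = \frac{1}{5} \left(-45\right) = -9$)
$M = 2745$ ($M = \left(-9\right) \left(-305\right) = 2745$)
$M + g{\left(122,21 \right)} = 2745 + \frac{1}{17 + 122} = 2745 + \frac{1}{139} = \frac{381556}{139}$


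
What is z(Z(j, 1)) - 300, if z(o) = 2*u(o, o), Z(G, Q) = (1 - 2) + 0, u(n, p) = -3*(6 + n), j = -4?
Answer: -330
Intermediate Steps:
u(n, p) = -18 - 3*n
Z(G, Q) = -1 (Z(G, Q) = -1 + 0 = -1)
z(o) = -36 - 6*o (z(o) = 2*(-18 - 3*o) = -36 - 6*o)
z(Z(j, 1)) - 300 = (-36 - 6*(-1)) - 300 = (-36 + 6) - 300 = -30 - 300 = -330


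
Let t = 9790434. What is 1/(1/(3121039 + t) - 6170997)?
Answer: -12911473/79676661148580 ≈ -1.6205e-7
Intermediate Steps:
1/(1/(3121039 + t) - 6170997) = 1/(1/(3121039 + 9790434) - 6170997) = 1/(1/12911473 - 6170997) = 1/(-79676661148580/12911473) = -12911473/79676661148580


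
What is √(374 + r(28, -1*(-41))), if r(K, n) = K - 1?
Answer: √401 ≈ 20.025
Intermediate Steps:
r(K, n) = -1 + K
√(374 + r(28, -1*(-41))) = √(374 + (-1 + 28)) = √(374 + 27) = √401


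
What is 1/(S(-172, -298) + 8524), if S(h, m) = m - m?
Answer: 1/8524 ≈ 0.00011732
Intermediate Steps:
S(h, m) = 0
1/(S(-172, -298) + 8524) = 1/(0 + 8524) = 1/8524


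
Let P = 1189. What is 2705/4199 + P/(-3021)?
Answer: 167326/667641 ≈ 0.25062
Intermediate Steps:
2705/4199 + P/(-3021) = 2705/4199 + 1189/(-3021) = 2705*(1/4199) + 1189*(-1/3021) = 2705/4199 - 1189/3021 = 167326/667641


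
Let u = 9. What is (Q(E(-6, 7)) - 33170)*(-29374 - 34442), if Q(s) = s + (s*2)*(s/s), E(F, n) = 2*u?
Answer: 2113330656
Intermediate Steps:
E(F, n) = 18 (E(F, n) = 2*9 = 18)
Q(s) = 3*s (Q(s) = s + (2*s)*1 = s + 2*s = 3*s)
(Q(E(-6, 7)) - 33170)*(-29374 - 34442) = (3*18 - 33170)*(-29374 - 34442) = (54 - 33170)*(-63816) = -33116*(-63816) = 2113330656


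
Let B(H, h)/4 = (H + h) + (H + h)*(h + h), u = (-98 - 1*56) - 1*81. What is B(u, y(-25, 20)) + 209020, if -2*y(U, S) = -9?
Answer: 199800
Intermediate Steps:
y(U, S) = 9/2 (y(U, S) = -½*(-9) = 9/2)
u = -235 (u = (-98 - 56) - 81 = -154 - 81 = -235)
B(H, h) = 4*H + 4*h + 8*h*(H + h) (B(H, h) = 4*((H + h) + (H + h)*(h + h)) = 4*((H + h) + (H + h)*(2*h)) = 4*((H + h) + 2*h*(H + h)) = 4*(H + h + 2*h*(H + h)) = 4*H + 4*h + 8*h*(H + h))
B(u, y(-25, 20)) + 209020 = (4*(-235) + 4*(9/2) + 8*(9/2)² + 8*(-235)*(9/2)) + 209020 = (-940 + 18 + 8*(81/4) - 8460) + 209020 = (-940 + 18 + 162 - 8460) + 209020 = -9220 + 209020 = 199800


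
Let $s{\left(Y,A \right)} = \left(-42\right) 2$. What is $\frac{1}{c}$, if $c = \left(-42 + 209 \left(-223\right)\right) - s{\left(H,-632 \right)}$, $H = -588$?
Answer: $- \frac{1}{46565} \approx -2.1475 \cdot 10^{-5}$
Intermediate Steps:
$s{\left(Y,A \right)} = -84$
$c = -46565$ ($c = \left(-42 + 209 \left(-223\right)\right) - -84 = \left(-42 - 46607\right) + 84 = -46649 + 84 = -46565$)
$\frac{1}{c} = \frac{1}{-46565} = - \frac{1}{46565}$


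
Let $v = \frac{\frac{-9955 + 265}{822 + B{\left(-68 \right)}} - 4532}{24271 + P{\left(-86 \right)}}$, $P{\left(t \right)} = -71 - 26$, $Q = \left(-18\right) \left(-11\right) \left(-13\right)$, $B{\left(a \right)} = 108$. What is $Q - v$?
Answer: $- \frac{1928799341}{749394} \approx -2573.8$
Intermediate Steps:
$Q = -2574$ ($Q = 198 \left(-13\right) = -2574$)
$P{\left(t \right)} = -97$ ($P{\left(t \right)} = -71 - 26 = -97$)
$v = - \frac{140815}{749394}$ ($v = \frac{\frac{-9955 + 265}{822 + 108} - 4532}{24271 - 97} = \frac{- \frac{9690}{930} - 4532}{24174} = \left(\left(-9690\right) \frac{1}{930} - 4532\right) \frac{1}{24174} = \left(- \frac{323}{31} - 4532\right) \frac{1}{24174} = \left(- \frac{140815}{31}\right) \frac{1}{24174} = - \frac{140815}{749394} \approx -0.18791$)
$Q - v = -2574 - - \frac{140815}{749394} = -2574 + \frac{140815}{749394} = - \frac{1928799341}{749394}$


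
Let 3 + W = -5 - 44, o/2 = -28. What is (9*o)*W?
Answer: 26208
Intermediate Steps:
o = -56 (o = 2*(-28) = -56)
W = -52 (W = -3 + (-5 - 44) = -3 - 49 = -52)
(9*o)*W = (9*(-56))*(-52) = -504*(-52) = 26208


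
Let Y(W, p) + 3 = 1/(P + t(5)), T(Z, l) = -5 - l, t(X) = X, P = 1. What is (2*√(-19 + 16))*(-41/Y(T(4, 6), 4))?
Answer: 492*I*√3/17 ≈ 50.128*I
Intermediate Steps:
Y(W, p) = -17/6 (Y(W, p) = -3 + 1/(1 + 5) = -3 + 1/6 = -3 + ⅙ = -17/6)
(2*√(-19 + 16))*(-41/Y(T(4, 6), 4)) = (2*√(-19 + 16))*(-41/(-17/6)) = (2*√(-3))*(-41*(-6/17)) = (2*(I*√3))*(246/17) = (2*I*√3)*(246/17) = 492*I*√3/17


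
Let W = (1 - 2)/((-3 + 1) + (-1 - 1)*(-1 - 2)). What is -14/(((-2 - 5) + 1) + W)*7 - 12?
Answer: 92/25 ≈ 3.6800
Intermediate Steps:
W = -¼ (W = -1/(-2 - 2*(-3)) = -1/(-2 + 6) = -1/4 = -1*¼ = -¼ ≈ -0.25000)
-14/(((-2 - 5) + 1) + W)*7 - 12 = -14/(((-2 - 5) + 1) - ¼)*7 - 12 = -14/((-7 + 1) - ¼)*7 - 12 = -14/(-6 - ¼)*7 - 12 = -14/(-25/4)*7 - 12 = -14*(-4/25)*7 - 12 = (56/25)*7 - 12 = 392/25 - 12 = 92/25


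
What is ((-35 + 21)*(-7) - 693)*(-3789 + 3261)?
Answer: 314160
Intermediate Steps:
((-35 + 21)*(-7) - 693)*(-3789 + 3261) = (-14*(-7) - 693)*(-528) = (98 - 693)*(-528) = -595*(-528) = 314160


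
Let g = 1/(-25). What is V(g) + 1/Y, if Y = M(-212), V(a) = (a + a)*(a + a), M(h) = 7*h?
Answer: 5311/927500 ≈ 0.0057261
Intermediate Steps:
g = -1/25 (g = 1*(-1/25) = -1/25 ≈ -0.040000)
V(a) = 4*a² (V(a) = (2*a)*(2*a) = 4*a²)
Y = -1484 (Y = 7*(-212) = -1484)
V(g) + 1/Y = 4*(-1/25)² + 1/(-1484) = 4*(1/625) - 1/1484 = 4/625 - 1/1484 = 5311/927500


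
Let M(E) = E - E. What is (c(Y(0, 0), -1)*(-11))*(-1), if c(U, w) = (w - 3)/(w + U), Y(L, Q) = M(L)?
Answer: 44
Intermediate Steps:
M(E) = 0
Y(L, Q) = 0
c(U, w) = (-3 + w)/(U + w)
(c(Y(0, 0), -1)*(-11))*(-1) = (((-3 - 1)/(0 - 1))*(-11))*(-1) = ((-4/(-1))*(-11))*(-1) = (-1*(-4)*(-11))*(-1) = (4*(-11))*(-1) = -44*(-1) = 44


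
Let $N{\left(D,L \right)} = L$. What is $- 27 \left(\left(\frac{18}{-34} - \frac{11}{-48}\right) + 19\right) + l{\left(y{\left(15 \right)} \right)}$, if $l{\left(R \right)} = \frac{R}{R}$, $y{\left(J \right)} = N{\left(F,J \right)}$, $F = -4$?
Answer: $- \frac{137059}{272} \approx -503.89$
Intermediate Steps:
$y{\left(J \right)} = J$
$l{\left(R \right)} = 1$
$- 27 \left(\left(\frac{18}{-34} - \frac{11}{-48}\right) + 19\right) + l{\left(y{\left(15 \right)} \right)} = - 27 \left(\left(\frac{18}{-34} - \frac{11}{-48}\right) + 19\right) + 1 = - 27 \left(\left(18 \left(- \frac{1}{34}\right) - - \frac{11}{48}\right) + 19\right) + 1 = - 27 \left(\left(- \frac{9}{17} + \frac{11}{48}\right) + 19\right) + 1 = - 27 \left(- \frac{245}{816} + 19\right) + 1 = \left(-27\right) \frac{15259}{816} + 1 = - \frac{137331}{272} + 1 = - \frac{137059}{272}$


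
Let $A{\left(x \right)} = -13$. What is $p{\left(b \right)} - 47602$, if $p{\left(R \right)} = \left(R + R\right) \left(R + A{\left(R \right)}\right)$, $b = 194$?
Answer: $22626$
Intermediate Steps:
$p{\left(R \right)} = 2 R \left(-13 + R\right)$ ($p{\left(R \right)} = \left(R + R\right) \left(R - 13\right) = 2 R \left(-13 + R\right)$)
$p{\left(b \right)} - 47602 = 2 \cdot 194 \left(-13 + 194\right) - 47602 = 2 \cdot 194 \cdot 181 - 47602 = 70228 - 47602 = 22626$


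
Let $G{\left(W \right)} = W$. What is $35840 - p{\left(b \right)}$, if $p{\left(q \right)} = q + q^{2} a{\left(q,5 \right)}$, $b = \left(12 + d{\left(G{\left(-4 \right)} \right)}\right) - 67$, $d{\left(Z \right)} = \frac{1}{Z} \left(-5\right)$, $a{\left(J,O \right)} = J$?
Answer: $\frac{12235575}{64} \approx 1.9118 \cdot 10^{5}$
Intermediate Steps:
$d{\left(Z \right)} = - \frac{5}{Z}$
$b = - \frac{215}{4}$ ($b = \left(12 - \frac{5}{-4}\right) - 67 = \left(12 - - \frac{5}{4}\right) - 67 = \left(12 + \frac{5}{4}\right) - 67 = \frac{53}{4} - 67 = - \frac{215}{4} \approx -53.75$)
$p{\left(q \right)} = q + q^{3}$ ($p{\left(q \right)} = q + q^{2} q = q + q^{3}$)
$35840 - p{\left(b \right)} = 35840 - \left(- \frac{215}{4} + \left(- \frac{215}{4}\right)^{3}\right) = 35840 - \left(- \frac{215}{4} - \frac{9938375}{64}\right) = 35840 - - \frac{9941815}{64} = 35840 + \frac{9941815}{64} = \frac{12235575}{64}$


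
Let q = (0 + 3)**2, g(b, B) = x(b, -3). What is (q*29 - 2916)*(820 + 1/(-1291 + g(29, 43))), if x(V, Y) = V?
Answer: -2747497545/1262 ≈ -2.1771e+6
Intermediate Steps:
g(b, B) = b
q = 9 (q = 3**2 = 9)
(q*29 - 2916)*(820 + 1/(-1291 + g(29, 43))) = (9*29 - 2916)*(820 + 1/(-1291 + 29)) = (261 - 2916)*(820 + 1/(-1262)) = -2655*(820 - 1/1262) = -2655*1034839/1262 = -2747497545/1262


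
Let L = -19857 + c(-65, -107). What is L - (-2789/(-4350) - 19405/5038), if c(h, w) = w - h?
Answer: -109005548483/5478825 ≈ -19896.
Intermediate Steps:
L = -19899 (L = -19857 + (-107 - 1*(-65)) = -19857 + (-107 + 65) = -19857 - 42 = -19899)
L - (-2789/(-4350) - 19405/5038) = -19899 - (-2789/(-4350) - 19405/5038) = -19899 - (-2789*(-1/4350) - 19405*1/5038) = -19899 - (2789/4350 - 19405/5038) = -19899 - 1*(-17590192/5478825) = -19899 + 17590192/5478825 = -109005548483/5478825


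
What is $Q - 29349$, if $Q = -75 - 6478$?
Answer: $-35902$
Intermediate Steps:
$Q = -6553$ ($Q = -75 - 6478 = -6553$)
$Q - 29349 = -6553 - 29349 = -35902$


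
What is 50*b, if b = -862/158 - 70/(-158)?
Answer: -19800/79 ≈ -250.63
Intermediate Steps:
b = -396/79 (b = -862*1/158 - 70*(-1/158) = -431/79 + 35/79 = -396/79 ≈ -5.0127)
50*b = 50*(-396/79) = -19800/79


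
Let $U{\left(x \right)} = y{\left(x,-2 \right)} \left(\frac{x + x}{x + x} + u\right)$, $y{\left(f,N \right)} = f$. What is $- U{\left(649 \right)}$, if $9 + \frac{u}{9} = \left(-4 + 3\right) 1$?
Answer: $57761$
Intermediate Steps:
$u = -90$ ($u = -81 + 9 \left(-4 + 3\right) 1 = -81 + 9 \left(\left(-1\right) 1\right) = -81 + 9 \left(-1\right) = -81 - 9 = -90$)
$U{\left(x \right)} = - 89 x$ ($U{\left(x \right)} = x \left(\frac{x + x}{x + x} - 90\right) = x \left(\frac{2 x}{2 x} - 90\right) = x \left(2 x \frac{1}{2 x} - 90\right) = x \left(1 - 90\right) = x \left(-89\right) = - 89 x$)
$- U{\left(649 \right)} = - \left(-89\right) 649 = \left(-1\right) \left(-57761\right) = 57761$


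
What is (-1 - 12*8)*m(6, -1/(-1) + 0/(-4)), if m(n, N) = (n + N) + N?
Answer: -776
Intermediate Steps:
m(n, N) = n + 2*N (m(n, N) = (N + n) + N = n + 2*N)
(-1 - 12*8)*m(6, -1/(-1) + 0/(-4)) = (-1 - 12*8)*(6 + 2*(-1/(-1) + 0/(-4))) = (-1 - 96)*(6 + 2*(-1*(-1) + 0*(-1/4))) = -97*(6 + 2*(1 + 0)) = -97*(6 + 2*1) = -97*(6 + 2) = -97*8 = -776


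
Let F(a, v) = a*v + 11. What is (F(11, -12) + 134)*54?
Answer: 702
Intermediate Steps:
F(a, v) = 11 + a*v
(F(11, -12) + 134)*54 = ((11 + 11*(-12)) + 134)*54 = ((11 - 132) + 134)*54 = (-121 + 134)*54 = 13*54 = 702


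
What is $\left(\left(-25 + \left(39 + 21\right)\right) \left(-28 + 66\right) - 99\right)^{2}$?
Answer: $1515361$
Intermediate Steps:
$\left(\left(-25 + \left(39 + 21\right)\right) \left(-28 + 66\right) - 99\right)^{2} = \left(\left(-25 + 60\right) 38 - 99\right)^{2} = \left(35 \cdot 38 - 99\right)^{2} = \left(1330 - 99\right)^{2} = 1231^{2} = 1515361$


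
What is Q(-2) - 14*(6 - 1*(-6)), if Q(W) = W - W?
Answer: -168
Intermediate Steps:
Q(W) = 0
Q(-2) - 14*(6 - 1*(-6)) = 0 - 14*(6 - 1*(-6)) = 0 - 14*(6 + 6) = 0 - 14*12 = 0 - 168 = -168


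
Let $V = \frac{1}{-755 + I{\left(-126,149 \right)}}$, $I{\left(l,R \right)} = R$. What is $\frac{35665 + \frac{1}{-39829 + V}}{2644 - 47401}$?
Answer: $- \frac{860823813769}{1080271735875} \approx -0.79686$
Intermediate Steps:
$V = - \frac{1}{606}$ ($V = \frac{1}{-755 + 149} = \frac{1}{-606} = - \frac{1}{606} \approx -0.0016502$)
$\frac{35665 + \frac{1}{-39829 + V}}{2644 - 47401} = \frac{35665 + \frac{1}{-39829 - \frac{1}{606}}}{2644 - 47401} = \frac{35665 + \frac{1}{- \frac{24136375}{606}}}{-44757} = \left(35665 - \frac{606}{24136375}\right) \left(- \frac{1}{44757}\right) = \frac{860823813769}{24136375} \left(- \frac{1}{44757}\right) = - \frac{860823813769}{1080271735875}$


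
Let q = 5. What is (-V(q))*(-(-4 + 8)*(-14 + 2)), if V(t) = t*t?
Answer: -1200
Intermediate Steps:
V(t) = t²
(-V(q))*(-(-4 + 8)*(-14 + 2)) = (-1*5²)*(-(-4 + 8)*(-14 + 2)) = (-1*25)*(-4*(-12)) = -(-25)*(-48) = -25*48 = -1200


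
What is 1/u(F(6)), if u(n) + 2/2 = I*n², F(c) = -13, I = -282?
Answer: -1/47659 ≈ -2.0982e-5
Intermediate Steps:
u(n) = -1 - 282*n²
1/u(F(6)) = 1/(-1 - 282*(-13)²) = 1/(-1 - 282*169) = 1/(-1 - 47658) = 1/(-47659) = -1/47659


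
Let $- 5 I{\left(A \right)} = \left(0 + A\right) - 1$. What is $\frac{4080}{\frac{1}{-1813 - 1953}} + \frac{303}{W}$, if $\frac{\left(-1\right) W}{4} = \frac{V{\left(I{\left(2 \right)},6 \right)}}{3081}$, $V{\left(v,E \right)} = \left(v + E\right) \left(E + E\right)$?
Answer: $- \frac{7131045825}{464} \approx -1.5369 \cdot 10^{7}$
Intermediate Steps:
$I{\left(A \right)} = \frac{1}{5} - \frac{A}{5}$ ($I{\left(A \right)} = - \frac{\left(0 + A\right) - 1}{5} = - \frac{A - 1}{5} = - \frac{-1 + A}{5} = \frac{1}{5} - \frac{A}{5}$)
$V{\left(v,E \right)} = 2 E \left(E + v\right)$ ($V{\left(v,E \right)} = \left(E + v\right) 2 E = 2 E \left(E + v\right)$)
$W = - \frac{464}{5135}$ ($W = - 4 \frac{2 \cdot 6 \left(6 + \left(\frac{1}{5} - \frac{2}{5}\right)\right)}{3081} = - 4 \cdot 2 \cdot 6 \left(6 + \left(\frac{1}{5} - \frac{2}{5}\right)\right) \frac{1}{3081} = - 4 \cdot 2 \cdot 6 \left(6 - \frac{1}{5}\right) \frac{1}{3081} = - 4 \cdot 2 \cdot 6 \cdot \frac{29}{5} \cdot \frac{1}{3081} = - 4 \cdot \frac{348}{5} \cdot \frac{1}{3081} = \left(-4\right) \frac{116}{5135} = - \frac{464}{5135} \approx -0.09036$)
$\frac{4080}{\frac{1}{-1813 - 1953}} + \frac{303}{W} = \frac{4080}{\frac{1}{-1813 - 1953}} + \frac{303}{- \frac{464}{5135}} = \frac{4080}{\frac{1}{-3766}} + 303 \left(- \frac{5135}{464}\right) = \frac{4080}{- \frac{1}{3766}} - \frac{1555905}{464} = 4080 \left(-3766\right) - \frac{1555905}{464} = -15365280 - \frac{1555905}{464} = - \frac{7131045825}{464}$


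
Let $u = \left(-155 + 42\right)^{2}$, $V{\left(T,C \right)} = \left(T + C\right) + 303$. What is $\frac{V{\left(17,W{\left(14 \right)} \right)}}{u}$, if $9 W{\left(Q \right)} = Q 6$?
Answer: $\frac{988}{38307} \approx 0.025792$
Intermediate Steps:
$W{\left(Q \right)} = \frac{2 Q}{3}$ ($W{\left(Q \right)} = \frac{Q 6}{9} = \frac{6 Q}{9} = \frac{2 Q}{3}$)
$V{\left(T,C \right)} = 303 + C + T$ ($V{\left(T,C \right)} = \left(C + T\right) + 303 = 303 + C + T$)
$u = 12769$ ($u = \left(-113\right)^{2} = 12769$)
$\frac{V{\left(17,W{\left(14 \right)} \right)}}{u} = \frac{303 + \frac{2}{3} \cdot 14 + 17}{12769} = \left(303 + \frac{28}{3} + 17\right) \frac{1}{12769} = \frac{988}{3} \cdot \frac{1}{12769} = \frac{988}{38307}$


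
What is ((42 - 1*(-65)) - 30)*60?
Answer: 4620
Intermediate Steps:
((42 - 1*(-65)) - 30)*60 = ((42 + 65) - 30)*60 = (107 - 30)*60 = 77*60 = 4620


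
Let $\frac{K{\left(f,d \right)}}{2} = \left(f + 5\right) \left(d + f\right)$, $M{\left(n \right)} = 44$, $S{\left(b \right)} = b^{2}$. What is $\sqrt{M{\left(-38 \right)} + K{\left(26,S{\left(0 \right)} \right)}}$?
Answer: $6 \sqrt{46} \approx 40.694$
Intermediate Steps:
$K{\left(f,d \right)} = 2 \left(5 + f\right) \left(d + f\right)$ ($K{\left(f,d \right)} = 2 \left(f + 5\right) \left(d + f\right) = 2 \left(5 + f\right) \left(d + f\right)$)
$\sqrt{M{\left(-38 \right)} + K{\left(26,S{\left(0 \right)} \right)}} = \sqrt{44 + \left(2 \cdot 26^{2} + 10 \cdot 0^{2} + 10 \cdot 26 + 2 \cdot 0^{2} \cdot 26\right)} = \sqrt{44 + \left(2 \cdot 676 + 10 \cdot 0 + 260 + 2 \cdot 0 \cdot 26\right)} = \sqrt{44 + \left(1352 + 0 + 260 + 0\right)} = \sqrt{44 + 1612} = \sqrt{1656} = 6 \sqrt{46}$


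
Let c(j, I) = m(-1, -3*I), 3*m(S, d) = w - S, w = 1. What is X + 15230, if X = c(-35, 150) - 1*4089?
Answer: 33425/3 ≈ 11142.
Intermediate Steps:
m(S, d) = 1/3 - S/3 (m(S, d) = (1 - S)/3 = 1/3 - S/3)
c(j, I) = 2/3 (c(j, I) = 1/3 - 1/3*(-1) = 1/3 + 1/3 = 2/3)
X = -12265/3 (X = 2/3 - 1*4089 = 2/3 - 4089 = -12265/3 ≈ -4088.3)
X + 15230 = -12265/3 + 15230 = 33425/3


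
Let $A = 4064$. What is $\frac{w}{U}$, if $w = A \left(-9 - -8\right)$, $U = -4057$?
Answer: $\frac{4064}{4057} \approx 1.0017$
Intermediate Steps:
$w = -4064$ ($w = 4064 \left(-9 - -8\right) = 4064 \left(-9 + 8\right) = 4064 \left(-1\right) = -4064$)
$\frac{w}{U} = - \frac{4064}{-4057} = \left(-4064\right) \left(- \frac{1}{4057}\right) = \frac{4064}{4057}$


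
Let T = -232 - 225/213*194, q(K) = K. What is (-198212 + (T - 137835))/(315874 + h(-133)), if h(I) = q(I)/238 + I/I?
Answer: -812272206/762520901 ≈ -1.0652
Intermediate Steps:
h(I) = 1 + I/238 (h(I) = I/238 + I/I = I*(1/238) + 1 = I/238 + 1 = 1 + I/238)
T = -31022/71 (T = -232 - 225*1/213*194 = -232 - 75/71*194 = -232 - 14550/71 = -31022/71 ≈ -436.93)
(-198212 + (T - 137835))/(315874 + h(-133)) = (-198212 + (-31022/71 - 137835))/(315874 + (1 + (1/238)*(-133))) = (-198212 - 9817307/71)/(315874 + (1 - 19/34)) = -23890359/(71*(315874 + 15/34)) = -23890359/(71*10739731/34) = -23890359/71*34/10739731 = -812272206/762520901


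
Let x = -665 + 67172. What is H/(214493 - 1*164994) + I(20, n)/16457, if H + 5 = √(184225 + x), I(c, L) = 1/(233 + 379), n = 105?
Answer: -50308921/498538286316 + 2*√62683/49499 ≈ 0.010015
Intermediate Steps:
I(c, L) = 1/612
x = 66507
H = -5 + 2*√62683 (H = -5 + √(184225 + 66507) = -5 + √250732 = -5 + 2*√62683 ≈ 495.73)
H/(214493 - 1*164994) + I(20, n)/16457 = (-5 + 2*√62683)/(214493 - 1*164994) + (1/612)/16457 = (-5 + 2*√62683)/(214493 - 164994) + (1/612)*(1/16457) = (-5 + 2*√62683)/49499 + 1/10071684 = (-5 + 2*√62683)*(1/49499) + 1/10071684 = (-5/49499 + 2*√62683/49499) + 1/10071684 = -50308921/498538286316 + 2*√62683/49499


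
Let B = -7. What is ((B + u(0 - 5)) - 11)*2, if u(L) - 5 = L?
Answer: -36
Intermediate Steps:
u(L) = 5 + L
((B + u(0 - 5)) - 11)*2 = ((-7 + (5 + (0 - 5))) - 11)*2 = ((-7 + (5 - 5)) - 11)*2 = ((-7 + 0) - 11)*2 = (-7 - 11)*2 = -18*2 = -36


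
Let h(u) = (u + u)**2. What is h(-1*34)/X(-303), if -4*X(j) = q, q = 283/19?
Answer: -351424/283 ≈ -1241.8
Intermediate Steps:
h(u) = 4*u**2 (h(u) = (2*u)**2 = 4*u**2)
q = 283/19 (q = 283*(1/19) = 283/19 ≈ 14.895)
X(j) = -283/76 (X(j) = -1/4*283/19 = -283/76)
h(-1*34)/X(-303) = (4*(-1*34)**2)/(-283/76) = (4*(-34)**2)*(-76/283) = (4*1156)*(-76/283) = 4624*(-76/283) = -351424/283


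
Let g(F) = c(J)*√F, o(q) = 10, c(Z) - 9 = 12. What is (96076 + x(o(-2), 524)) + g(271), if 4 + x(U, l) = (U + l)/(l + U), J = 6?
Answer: 96073 + 21*√271 ≈ 96419.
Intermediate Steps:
c(Z) = 21 (c(Z) = 9 + 12 = 21)
g(F) = 21*√F
x(U, l) = -3 (x(U, l) = -4 + (U + l)/(l + U) = -4 + (U + l)/(U + l) = -4 + 1 = -3)
(96076 + x(o(-2), 524)) + g(271) = (96076 - 3) + 21*√271 = 96073 + 21*√271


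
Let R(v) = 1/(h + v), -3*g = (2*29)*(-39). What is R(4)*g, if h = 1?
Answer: 754/5 ≈ 150.80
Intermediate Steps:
g = 754 (g = -2*29*(-39)/3 = -58*(-39)/3 = -1/3*(-2262) = 754)
R(v) = 1/(1 + v)
R(4)*g = 754/(1 + 4) = 754/5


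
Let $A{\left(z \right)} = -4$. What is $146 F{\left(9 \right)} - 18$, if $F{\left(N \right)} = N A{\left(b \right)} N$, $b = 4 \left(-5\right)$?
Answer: $-47322$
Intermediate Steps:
$b = -20$
$F{\left(N \right)} = - 4 N^{2}$ ($F{\left(N \right)} = N \left(-4\right) N = - 4 N N = - 4 N^{2}$)
$146 F{\left(9 \right)} - 18 = 146 \left(- 4 \cdot 9^{2}\right) - 18 = 146 \left(\left(-4\right) 81\right) - 18 = 146 \left(-324\right) - 18 = -47304 - 18 = -47322$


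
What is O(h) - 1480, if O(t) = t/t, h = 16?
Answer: -1479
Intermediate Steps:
O(t) = 1
O(h) - 1480 = 1 - 1480 = -1479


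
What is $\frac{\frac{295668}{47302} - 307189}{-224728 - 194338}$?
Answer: $\frac{7265179205}{9911329966} \approx 0.73302$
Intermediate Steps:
$\frac{\frac{295668}{47302} - 307189}{-224728 - 194338} = \frac{295668 \cdot \frac{1}{47302} - 307189}{-419066} = \left(\frac{147834}{23651} - 307189\right) \left(- \frac{1}{419066}\right) = \left(- \frac{7265179205}{23651}\right) \left(- \frac{1}{419066}\right) = \frac{7265179205}{9911329966}$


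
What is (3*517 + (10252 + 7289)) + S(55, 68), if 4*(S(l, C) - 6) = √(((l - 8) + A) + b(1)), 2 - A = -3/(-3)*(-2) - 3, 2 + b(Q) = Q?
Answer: 19098 + √53/4 ≈ 19100.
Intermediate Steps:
b(Q) = -2 + Q
A = 7 (A = 2 - (-3/(-3)*(-2) - 3) = 2 - (-3*(-⅓)*(-2) - 3) = 2 - (1*(-2) - 3) = 2 - (-2 - 3) = 2 - 1*(-5) = 2 + 5 = 7)
S(l, C) = 6 + √(-2 + l)/4 (S(l, C) = 6 + √(((l - 8) + 7) + (-2 + 1))/4 = 6 + √(((-8 + l) + 7) - 1)/4 = 6 + √((-1 + l) - 1)/4 = 6 + √(-2 + l)/4)
(3*517 + (10252 + 7289)) + S(55, 68) = (3*517 + (10252 + 7289)) + (6 + √(-2 + 55)/4) = (1551 + 17541) + (6 + √53/4) = 19092 + (6 + √53/4) = 19098 + √53/4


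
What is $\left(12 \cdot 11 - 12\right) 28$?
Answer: $3360$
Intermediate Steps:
$\left(12 \cdot 11 - 12\right) 28 = \left(132 - 12\right) 28 = 120 \cdot 28 = 3360$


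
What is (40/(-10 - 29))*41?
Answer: -1640/39 ≈ -42.051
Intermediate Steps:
(40/(-10 - 29))*41 = (40/(-39))*41 = (40*(-1/39))*41 = -40/39*41 = -1640/39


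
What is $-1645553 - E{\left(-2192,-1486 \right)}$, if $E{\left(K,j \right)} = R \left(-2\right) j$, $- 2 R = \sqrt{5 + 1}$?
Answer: $-1645553 + 1486 \sqrt{6} \approx -1.6419 \cdot 10^{6}$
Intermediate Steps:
$R = - \frac{\sqrt{6}}{2}$ ($R = - \frac{\sqrt{5 + 1}}{2} = - \frac{\sqrt{6}}{2} \approx -1.2247$)
$E{\left(K,j \right)} = j \sqrt{6}$ ($E{\left(K,j \right)} = - \frac{\sqrt{6}}{2} \left(-2\right) j = \sqrt{6} j = j \sqrt{6}$)
$-1645553 - E{\left(-2192,-1486 \right)} = -1645553 - - 1486 \sqrt{6} = -1645553 + 1486 \sqrt{6}$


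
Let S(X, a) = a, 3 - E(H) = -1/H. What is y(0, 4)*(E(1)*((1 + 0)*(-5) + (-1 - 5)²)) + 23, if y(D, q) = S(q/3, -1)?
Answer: -101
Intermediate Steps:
E(H) = 3 + 1/H (E(H) = 3 - (-1)/H = 3 + 1/H)
y(D, q) = -1
y(0, 4)*(E(1)*((1 + 0)*(-5) + (-1 - 5)²)) + 23 = -(3 + 1/1)*((1 + 0)*(-5) + (-1 - 5)²) + 23 = -(3 + 1)*(1*(-5) + (-6)²) + 23 = -4*(-5 + 36) + 23 = -4*31 + 23 = -1*124 + 23 = -124 + 23 = -101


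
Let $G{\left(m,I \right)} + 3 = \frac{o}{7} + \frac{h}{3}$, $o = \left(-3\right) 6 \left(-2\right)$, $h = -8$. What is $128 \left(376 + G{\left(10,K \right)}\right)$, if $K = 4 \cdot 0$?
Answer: $\frac{1009280}{21} \approx 48061.0$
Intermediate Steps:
$o = 36$ ($o = \left(-18\right) \left(-2\right) = 36$)
$K = 0$
$G{\left(m,I \right)} = - \frac{11}{21}$ ($G{\left(m,I \right)} = -3 + \left(\frac{36}{7} - \frac{8}{3}\right) = -3 + \frac{52}{21} = - \frac{11}{21}$)
$128 \left(376 + G{\left(10,K \right)}\right) = 128 \left(376 - \frac{11}{21}\right) = 128 \cdot \frac{7885}{21} = \frac{1009280}{21}$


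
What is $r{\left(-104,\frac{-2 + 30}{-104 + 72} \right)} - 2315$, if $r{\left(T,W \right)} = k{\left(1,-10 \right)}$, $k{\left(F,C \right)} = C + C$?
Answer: $-2335$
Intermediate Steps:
$k{\left(F,C \right)} = 2 C$
$r{\left(T,W \right)} = -20$ ($r{\left(T,W \right)} = 2 \left(-10\right) = -20$)
$r{\left(-104,\frac{-2 + 30}{-104 + 72} \right)} - 2315 = -20 - 2315 = -2335$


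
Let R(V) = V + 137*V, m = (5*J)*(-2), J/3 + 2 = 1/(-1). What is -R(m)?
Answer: -12420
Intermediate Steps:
J = -9 (J = -6 + 3/(-1) = -6 + 3*(-1) = -6 - 3 = -9)
m = 90 (m = (5*(-9))*(-2) = -45*(-2) = 90)
R(V) = 138*V
-R(m) = -138*90 = -1*12420 = -12420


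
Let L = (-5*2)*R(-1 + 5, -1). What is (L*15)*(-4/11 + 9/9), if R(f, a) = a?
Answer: 1050/11 ≈ 95.455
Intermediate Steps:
L = 10 (L = -5*2*(-1) = -10*(-1) = 10)
(L*15)*(-4/11 + 9/9) = (10*15)*(-4/11 + 9/9) = 150*(-4*1/11 + 9*(⅑)) = 150*(-4/11 + 1) = 150*(7/11) = 1050/11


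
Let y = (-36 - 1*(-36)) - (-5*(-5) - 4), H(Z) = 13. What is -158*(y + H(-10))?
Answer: 1264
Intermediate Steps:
y = -21 (y = (-36 + 36) - (25 - 4) = 0 - 1*21 = 0 - 21 = -21)
-158*(y + H(-10)) = -158*(-21 + 13) = -158*(-8) = 1264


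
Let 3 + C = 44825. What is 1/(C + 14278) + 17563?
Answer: 1037973301/59100 ≈ 17563.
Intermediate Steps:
C = 44822 (C = -3 + 44825 = 44822)
1/(C + 14278) + 17563 = 1/(44822 + 14278) + 17563 = 1/59100 + 17563 = 1037973301/59100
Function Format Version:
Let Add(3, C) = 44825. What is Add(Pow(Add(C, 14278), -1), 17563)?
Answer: Rational(1037973301, 59100) ≈ 17563.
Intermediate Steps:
C = 44822 (C = Add(-3, 44825) = 44822)
Add(Pow(Add(C, 14278), -1), 17563) = Add(Pow(Add(44822, 14278), -1), 17563) = Add(Pow(59100, -1), 17563) = Add(Rational(1, 59100), 17563) = Rational(1037973301, 59100)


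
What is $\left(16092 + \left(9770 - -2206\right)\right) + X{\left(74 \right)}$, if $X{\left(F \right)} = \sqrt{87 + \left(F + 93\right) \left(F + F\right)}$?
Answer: $28068 + \sqrt{24803} \approx 28226.0$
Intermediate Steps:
$X{\left(F \right)} = \sqrt{87 + 2 F \left(93 + F\right)}$ ($X{\left(F \right)} = \sqrt{87 + \left(93 + F\right) 2 F} = \sqrt{87 + 2 F \left(93 + F\right)}$)
$\left(16092 + \left(9770 - -2206\right)\right) + X{\left(74 \right)} = \left(16092 + \left(9770 - -2206\right)\right) + \sqrt{87 + 2 \cdot 74^{2} + 186 \cdot 74} = \left(16092 + \left(9770 + 2206\right)\right) + \sqrt{87 + 2 \cdot 5476 + 13764} = \left(16092 + 11976\right) + \sqrt{87 + 10952 + 13764} = 28068 + \sqrt{24803}$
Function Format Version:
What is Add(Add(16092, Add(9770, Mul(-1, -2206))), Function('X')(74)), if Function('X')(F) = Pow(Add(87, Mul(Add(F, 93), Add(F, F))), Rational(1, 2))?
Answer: Add(28068, Pow(24803, Rational(1, 2))) ≈ 28226.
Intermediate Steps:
Function('X')(F) = Pow(Add(87, Mul(2, F, Add(93, F))), Rational(1, 2)) (Function('X')(F) = Pow(Add(87, Mul(Add(93, F), Mul(2, F))), Rational(1, 2)) = Pow(Add(87, Mul(2, F, Add(93, F))), Rational(1, 2)))
Add(Add(16092, Add(9770, Mul(-1, -2206))), Function('X')(74)) = Add(Add(16092, Add(9770, Mul(-1, -2206))), Pow(Add(87, Mul(2, Pow(74, 2)), Mul(186, 74)), Rational(1, 2))) = Add(Add(16092, Add(9770, 2206)), Pow(Add(87, Mul(2, 5476), 13764), Rational(1, 2))) = Add(Add(16092, 11976), Pow(Add(87, 10952, 13764), Rational(1, 2))) = Add(28068, Pow(24803, Rational(1, 2)))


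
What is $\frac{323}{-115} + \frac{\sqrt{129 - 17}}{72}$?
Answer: $- \frac{323}{115} + \frac{\sqrt{7}}{18} \approx -2.6617$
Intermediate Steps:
$\frac{323}{-115} + \frac{\sqrt{129 - 17}}{72} = 323 \left(- \frac{1}{115}\right) + \sqrt{112} \cdot \frac{1}{72} = - \frac{323}{115} + 4 \sqrt{7} \cdot \frac{1}{72} = - \frac{323}{115} + \frac{\sqrt{7}}{18}$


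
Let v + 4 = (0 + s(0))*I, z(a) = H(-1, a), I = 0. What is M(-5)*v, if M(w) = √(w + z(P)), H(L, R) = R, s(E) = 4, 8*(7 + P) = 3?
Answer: -I*√186 ≈ -13.638*I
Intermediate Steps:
P = -53/8 (P = -7 + (⅛)*3 = -7 + 3/8 = -53/8 ≈ -6.6250)
z(a) = a
M(w) = √(-53/8 + w) (M(w) = √(w - 53/8) = √(-53/8 + w))
v = -4 (v = -4 + (0 + 4)*0 = -4 + 4*0 = -4 + 0 = -4)
M(-5)*v = (√(-106 + 16*(-5))/4)*(-4) = (√(-106 - 80)/4)*(-4) = (√(-186)/4)*(-4) = ((I*√186)/4)*(-4) = (I*√186/4)*(-4) = -I*√186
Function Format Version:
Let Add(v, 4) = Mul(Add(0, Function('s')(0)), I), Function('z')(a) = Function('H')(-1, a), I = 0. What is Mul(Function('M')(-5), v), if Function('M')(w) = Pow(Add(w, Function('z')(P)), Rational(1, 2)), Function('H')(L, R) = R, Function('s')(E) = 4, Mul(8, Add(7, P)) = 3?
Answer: Mul(-1, I, Pow(186, Rational(1, 2))) ≈ Mul(-13.638, I)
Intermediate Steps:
P = Rational(-53, 8) (P = Add(-7, Mul(Rational(1, 8), 3)) = Add(-7, Rational(3, 8)) = Rational(-53, 8) ≈ -6.6250)
Function('z')(a) = a
Function('M')(w) = Pow(Add(Rational(-53, 8), w), Rational(1, 2)) (Function('M')(w) = Pow(Add(w, Rational(-53, 8)), Rational(1, 2)) = Pow(Add(Rational(-53, 8), w), Rational(1, 2)))
v = -4 (v = Add(-4, Mul(Add(0, 4), 0)) = Add(-4, Mul(4, 0)) = Add(-4, 0) = -4)
Mul(Function('M')(-5), v) = Mul(Mul(Rational(1, 4), Pow(Add(-106, Mul(16, -5)), Rational(1, 2))), -4) = Mul(Mul(Rational(1, 4), Pow(Add(-106, -80), Rational(1, 2))), -4) = Mul(Mul(Rational(1, 4), Pow(-186, Rational(1, 2))), -4) = Mul(Mul(Rational(1, 4), Mul(I, Pow(186, Rational(1, 2)))), -4) = Mul(Mul(Rational(1, 4), I, Pow(186, Rational(1, 2))), -4) = Mul(-1, I, Pow(186, Rational(1, 2)))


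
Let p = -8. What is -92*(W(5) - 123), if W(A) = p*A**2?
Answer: 29716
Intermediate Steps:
W(A) = -8*A**2
-92*(W(5) - 123) = -92*(-8*5**2 - 123) = -92*(-8*25 - 123) = -92*(-200 - 123) = -92*(-323) = 29716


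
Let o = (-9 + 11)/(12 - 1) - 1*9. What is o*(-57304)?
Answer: 5558488/11 ≈ 5.0532e+5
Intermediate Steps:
o = -97/11 (o = 2/11 - 9 = -97/11 ≈ -8.8182)
o*(-57304) = -97/11*(-57304) = 5558488/11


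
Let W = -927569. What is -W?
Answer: 927569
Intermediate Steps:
-W = -1*(-927569) = 927569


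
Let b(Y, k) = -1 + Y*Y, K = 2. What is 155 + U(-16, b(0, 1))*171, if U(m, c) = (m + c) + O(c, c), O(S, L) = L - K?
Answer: -3265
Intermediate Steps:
O(S, L) = -2 + L (O(S, L) = L - 1*2 = L - 2 = -2 + L)
b(Y, k) = -1 + Y**2
U(m, c) = -2 + m + 2*c (U(m, c) = (m + c) + (-2 + c) = (c + m) + (-2 + c) = -2 + m + 2*c)
155 + U(-16, b(0, 1))*171 = 155 + (-2 - 16 + 2*(-1 + 0**2))*171 = 155 + (-2 - 16 + 2*(-1 + 0))*171 = 155 + (-2 - 16 + 2*(-1))*171 = 155 + (-2 - 16 - 2)*171 = 155 - 20*171 = 155 - 3420 = -3265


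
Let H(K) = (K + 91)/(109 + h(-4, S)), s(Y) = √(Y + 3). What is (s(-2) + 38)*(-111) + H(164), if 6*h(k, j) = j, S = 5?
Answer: -2851281/659 ≈ -4326.7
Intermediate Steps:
s(Y) = √(3 + Y)
h(k, j) = j/6
H(K) = 546/659 + 6*K/659 (H(K) = (K + 91)/(109 + (⅙)*5) = (91 + K)/(109 + ⅚) = (91 + K)/(659/6) = (91 + K)*(6/659) = 546/659 + 6*K/659)
(s(-2) + 38)*(-111) + H(164) = (√(3 - 2) + 38)*(-111) + (546/659 + (6/659)*164) = (√1 + 38)*(-111) + (546/659 + 984/659) = (1 + 38)*(-111) + 1530/659 = 39*(-111) + 1530/659 = -4329 + 1530/659 = -2851281/659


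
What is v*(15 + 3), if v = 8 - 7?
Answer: 18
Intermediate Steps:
v = 1
v*(15 + 3) = 1*(15 + 3) = 1*18 = 18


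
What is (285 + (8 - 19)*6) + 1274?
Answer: 1493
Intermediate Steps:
(285 + (8 - 19)*6) + 1274 = (285 - 11*6) + 1274 = (285 - 66) + 1274 = 219 + 1274 = 1493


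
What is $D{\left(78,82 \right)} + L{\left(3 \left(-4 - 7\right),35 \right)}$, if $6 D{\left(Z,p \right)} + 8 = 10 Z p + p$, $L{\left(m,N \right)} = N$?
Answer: $\frac{32122}{3} \approx 10707.0$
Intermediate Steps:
$D{\left(Z,p \right)} = - \frac{4}{3} + \frac{p}{6} + \frac{5 Z p}{3}$ ($D{\left(Z,p \right)} = - \frac{4}{3} + \frac{10 Z p + p}{6} = - \frac{4}{3} + \frac{p + 10 Z p}{6} = - \frac{4}{3} + \left(\frac{p}{6} + \frac{5 Z p}{3}\right) = - \frac{4}{3} + \frac{p}{6} + \frac{5 Z p}{3}$)
$D{\left(78,82 \right)} + L{\left(3 \left(-4 - 7\right),35 \right)} = \left(- \frac{4}{3} + \frac{1}{6} \cdot 82 + \frac{5}{3} \cdot 78 \cdot 82\right) + 35 = \left(- \frac{4}{3} + \frac{41}{3} + 10660\right) + 35 = \frac{32017}{3} + 35 = \frac{32122}{3}$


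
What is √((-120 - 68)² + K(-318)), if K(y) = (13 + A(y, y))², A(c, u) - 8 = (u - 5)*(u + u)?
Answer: √42209326945 ≈ 2.0545e+5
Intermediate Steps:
A(c, u) = 8 + 2*u*(-5 + u) (A(c, u) = 8 + (u - 5)*(u + u) = 8 + (-5 + u)*(2*u) = 8 + 2*u*(-5 + u))
K(y) = (21 - 10*y + 2*y²)² (K(y) = (13 + (8 - 10*y + 2*y²))² = (21 - 10*y + 2*y²)²)
√((-120 - 68)² + K(-318)) = √((-120 - 68)² + (21 - 10*(-318) + 2*(-318)²)²) = √((-188)² + (21 + 3180 + 2*101124)²) = √(35344 + (21 + 3180 + 202248)²) = √(35344 + 205449²) = √(35344 + 42209291601) = √42209326945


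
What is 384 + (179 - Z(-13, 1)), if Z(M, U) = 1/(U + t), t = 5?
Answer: 3377/6 ≈ 562.83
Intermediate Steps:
Z(M, U) = 1/(5 + U) (Z(M, U) = 1/(U + 5) = 1/(5 + U))
384 + (179 - Z(-13, 1)) = 384 + (179 - 1/(5 + 1)) = 384 + (179 - 1/6) = 384 + 1073/6 = 3377/6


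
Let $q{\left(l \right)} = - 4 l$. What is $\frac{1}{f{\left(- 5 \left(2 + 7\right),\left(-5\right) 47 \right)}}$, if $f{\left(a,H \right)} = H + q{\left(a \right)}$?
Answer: $- \frac{1}{55} \approx -0.018182$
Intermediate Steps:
$f{\left(a,H \right)} = H - 4 a$
$\frac{1}{f{\left(- 5 \left(2 + 7\right),\left(-5\right) 47 \right)}} = \frac{1}{\left(-5\right) 47 - 4 \left(- 5 \left(2 + 7\right)\right)} = \frac{1}{-235 - 4 \left(\left(-5\right) 9\right)} = \frac{1}{-235 - -180} = \frac{1}{-235 + 180} = \frac{1}{-55} = - \frac{1}{55}$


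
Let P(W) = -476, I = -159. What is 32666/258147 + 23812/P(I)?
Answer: -1532861837/30719493 ≈ -49.899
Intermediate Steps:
32666/258147 + 23812/P(I) = 32666/258147 + 23812/(-476) = 32666*(1/258147) + 23812*(-1/476) = 32666/258147 - 5953/119 = -1532861837/30719493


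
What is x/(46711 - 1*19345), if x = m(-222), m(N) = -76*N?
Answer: 2812/4561 ≈ 0.61653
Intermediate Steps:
x = 16872 (x = -76*(-222) = 16872)
x/(46711 - 1*19345) = 16872/(46711 - 1*19345) = 16872/(46711 - 19345) = 16872/27366 = 16872*(1/27366) = 2812/4561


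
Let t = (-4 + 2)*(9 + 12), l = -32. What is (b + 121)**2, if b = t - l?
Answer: 12321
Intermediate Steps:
t = -42 (t = -2*21 = -42)
b = -10 (b = -42 - 1*(-32) = -42 + 32 = -10)
(b + 121)**2 = (-10 + 121)**2 = 111**2 = 12321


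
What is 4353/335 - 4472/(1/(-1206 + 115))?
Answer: 1634453273/335 ≈ 4.8790e+6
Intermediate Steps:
4353/335 - 4472/(1/(-1206 + 115)) = 4353*(1/335) - 4472/(1/(-1091)) = 4353/335 - 4472/(-1/1091) = 4353/335 - 4472*(-1091) = 4353/335 + 4878952 = 1634453273/335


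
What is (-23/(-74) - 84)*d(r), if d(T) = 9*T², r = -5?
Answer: -1393425/74 ≈ -18830.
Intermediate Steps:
(-23/(-74) - 84)*d(r) = (-23/(-74) - 84)*(9*(-5)²) = (-23*(-1/74) - 84)*(9*25) = (23/74 - 84)*225 = -6193/74*225 = -1393425/74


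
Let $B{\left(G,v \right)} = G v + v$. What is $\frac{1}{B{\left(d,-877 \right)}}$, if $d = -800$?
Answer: $\frac{1}{700723} \approx 1.4271 \cdot 10^{-6}$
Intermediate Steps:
$B{\left(G,v \right)} = v + G v$
$\frac{1}{B{\left(d,-877 \right)}} = \frac{1}{\left(-877\right) \left(1 - 800\right)} = \frac{1}{\left(-877\right) \left(-799\right)} = \frac{1}{700723}$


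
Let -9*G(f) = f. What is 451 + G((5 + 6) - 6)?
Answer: 4054/9 ≈ 450.44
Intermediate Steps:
G(f) = -f/9
451 + G((5 + 6) - 6) = 451 - ((5 + 6) - 6)/9 = 451 - (11 - 6)/9 = 451 - ⅑*5 = 451 - 5/9 = 4054/9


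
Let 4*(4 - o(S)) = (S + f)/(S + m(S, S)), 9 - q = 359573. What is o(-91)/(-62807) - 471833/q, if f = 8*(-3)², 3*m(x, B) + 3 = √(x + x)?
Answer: 1131358135011131/862201554994492 + 57*I*√182/19183267624 ≈ 1.3122 + 4.0086e-8*I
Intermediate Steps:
q = -359564 (q = 9 - 1*359573 = 9 - 359573 = -359564)
m(x, B) = -1 + √2*√x/3 (m(x, B) = -1 + √(x + x)/3 = -1 + √(2*x)/3 = -1 + (√2*√x)/3 = -1 + √2*√x/3)
f = 72 (f = 8*9 = 72)
o(S) = 4 - (72 + S)/(4*(-1 + S + √2*√S/3)) (o(S) = 4 - (S + 72)/(4*(S + (-1 + √2*√S/3))) = 4 - (72 + S)/(4*(-1 + S + √2*√S/3)))
o(-91)/(-62807) - 471833/q = ((-264 + 45*(-91) + 16*√2*√(-91))/(4*(-3 + 3*(-91) + √2*√(-91))))/(-62807) - 471833/(-359564) = ((-264 - 4095 + 16*√2*(I*√91))/(4*(-3 - 273 + √2*(I*√91))))*(-1/62807) - 471833*(-1/359564) = ((-264 - 4095 + 16*I*√182)/(4*(-3 - 273 + I*√182)))*(-1/62807) + 471833/359564 = ((-4359 + 16*I*√182)/(4*(-276 + I*√182)))*(-1/62807) + 471833/359564 = -(-4359 + 16*I*√182)/(251228*(-276 + I*√182)) + 471833/359564 = 471833/359564 - (-4359 + 16*I*√182)/(251228*(-276 + I*√182))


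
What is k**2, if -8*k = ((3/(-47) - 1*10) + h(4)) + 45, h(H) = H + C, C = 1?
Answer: 3523129/141376 ≈ 24.920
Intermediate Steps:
h(H) = 1 + H (h(H) = H + 1 = 1 + H)
k = -1877/376 (k = -(((3/(-47) - 1*10) + (1 + 4)) + 45)/8 = -(((3*(-1/47) - 10) + 5) + 45)/8 = -(((-3/47 - 10) + 5) + 45)/8 = -((-473/47 + 5) + 45)/8 = -(-238/47 + 45)/8 = -1/8*1877/47 = -1877/376 ≈ -4.9920)
k**2 = (-1877/376)**2 = 3523129/141376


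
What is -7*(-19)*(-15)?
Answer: -1995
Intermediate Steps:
-7*(-19)*(-15) = 133*(-15) = -1995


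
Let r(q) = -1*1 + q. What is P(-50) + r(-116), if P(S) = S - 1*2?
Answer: -169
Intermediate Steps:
P(S) = -2 + S (P(S) = S - 2 = -2 + S)
r(q) = -1 + q
P(-50) + r(-116) = (-2 - 50) + (-1 - 116) = -52 - 117 = -169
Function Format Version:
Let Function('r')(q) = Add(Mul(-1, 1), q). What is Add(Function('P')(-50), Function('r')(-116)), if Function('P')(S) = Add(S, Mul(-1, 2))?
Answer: -169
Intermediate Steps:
Function('P')(S) = Add(-2, S) (Function('P')(S) = Add(S, -2) = Add(-2, S))
Function('r')(q) = Add(-1, q)
Add(Function('P')(-50), Function('r')(-116)) = Add(Add(-2, -50), Add(-1, -116)) = Add(-52, -117) = -169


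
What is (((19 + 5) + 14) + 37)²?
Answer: 5625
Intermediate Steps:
(((19 + 5) + 14) + 37)² = ((24 + 14) + 37)² = (38 + 37)² = 75² = 5625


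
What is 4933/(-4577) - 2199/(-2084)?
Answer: -215549/9538468 ≈ -0.022598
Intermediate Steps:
4933/(-4577) - 2199/(-2084) = 4933*(-1/4577) - 2199*(-1/2084) = -4933/4577 + 2199/2084 = -215549/9538468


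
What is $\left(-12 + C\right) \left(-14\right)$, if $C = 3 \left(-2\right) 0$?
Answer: $168$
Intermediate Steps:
$C = 0$ ($C = \left(-6\right) 0 = 0$)
$\left(-12 + C\right) \left(-14\right) = \left(-12 + 0\right) \left(-14\right) = \left(-12\right) \left(-14\right) = 168$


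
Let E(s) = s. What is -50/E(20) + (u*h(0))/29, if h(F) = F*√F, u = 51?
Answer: -5/2 ≈ -2.5000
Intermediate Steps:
h(F) = F^(3/2)
-50/E(20) + (u*h(0))/29 = -50/20 + (51*0^(3/2))/29 = -50*1/20 + (51*0)*(1/29) = -5/2 + 0*(1/29) = -5/2 + 0 = -5/2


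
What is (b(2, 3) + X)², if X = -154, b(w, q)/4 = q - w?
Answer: 22500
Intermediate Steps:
b(w, q) = -4*w + 4*q (b(w, q) = 4*(q - w) = -4*w + 4*q)
(b(2, 3) + X)² = ((-4*2 + 4*3) - 154)² = ((-8 + 12) - 154)² = (4 - 154)² = (-150)² = 22500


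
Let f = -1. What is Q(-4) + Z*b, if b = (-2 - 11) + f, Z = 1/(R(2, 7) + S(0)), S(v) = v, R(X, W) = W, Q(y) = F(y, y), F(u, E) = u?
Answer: -6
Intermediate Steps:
Q(y) = y
Z = ⅐ (Z = 1/(7 + 0) = 1/7 = ⅐ ≈ 0.14286)
b = -14 (b = (-2 - 11) - 1 = -13 - 1 = -14)
Q(-4) + Z*b = -4 + (⅐)*(-14) = -4 - 2 = -6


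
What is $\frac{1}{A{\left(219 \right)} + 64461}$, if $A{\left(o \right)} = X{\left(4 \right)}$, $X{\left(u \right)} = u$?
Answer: $\frac{1}{64465} \approx 1.5512 \cdot 10^{-5}$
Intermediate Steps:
$A{\left(o \right)} = 4$
$\frac{1}{A{\left(219 \right)} + 64461} = \frac{1}{4 + 64461} = \frac{1}{64465}$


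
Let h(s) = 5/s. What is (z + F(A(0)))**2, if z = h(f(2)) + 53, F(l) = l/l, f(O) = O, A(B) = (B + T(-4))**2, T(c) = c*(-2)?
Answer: 12769/4 ≈ 3192.3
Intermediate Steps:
T(c) = -2*c
A(B) = (8 + B)**2 (A(B) = (B - 2*(-4))**2 = (B + 8)**2 = (8 + B)**2)
F(l) = 1
z = 111/2 (z = 5/2 + 53 = 111/2 ≈ 55.500)
(z + F(A(0)))**2 = (111/2 + 1)**2 = (113/2)**2 = 12769/4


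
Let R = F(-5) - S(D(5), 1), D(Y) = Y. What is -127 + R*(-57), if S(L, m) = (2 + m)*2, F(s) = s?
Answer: 500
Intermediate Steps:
S(L, m) = 4 + 2*m
R = -11 (R = -5 - (4 + 2*1) = -5 - (4 + 2) = -5 - 1*6 = -5 - 6 = -11)
-127 + R*(-57) = -127 - 11*(-57) = -127 + 627 = 500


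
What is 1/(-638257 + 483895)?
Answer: -1/154362 ≈ -6.4783e-6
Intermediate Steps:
1/(-638257 + 483895) = 1/(-154362) = -1/154362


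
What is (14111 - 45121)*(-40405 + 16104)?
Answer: 753574010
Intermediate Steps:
(14111 - 45121)*(-40405 + 16104) = -31010*(-24301) = 753574010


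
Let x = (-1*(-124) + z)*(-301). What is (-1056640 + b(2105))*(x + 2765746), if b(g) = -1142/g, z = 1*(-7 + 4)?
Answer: -1214128403905830/421 ≈ -2.8839e+12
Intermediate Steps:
z = -3 (z = 1*(-3) = -3)
x = -36421 (x = (-1*(-124) - 3)*(-301) = (124 - 3)*(-301) = 121*(-301) = -36421)
(-1056640 + b(2105))*(x + 2765746) = (-1056640 - 1142/2105)*(-36421 + 2765746) = (-1056640 - 1142*1/2105)*2729325 = (-1056640 - 1142/2105)*2729325 = -2224228342/2105*2729325 = -1214128403905830/421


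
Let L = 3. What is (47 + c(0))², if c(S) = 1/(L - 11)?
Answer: 140625/64 ≈ 2197.3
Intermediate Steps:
c(S) = -⅛ (c(S) = 1/(3 - 11) = 1/(-8) = -⅛)
(47 + c(0))² = (47 - ⅛)² = (375/8)² = 140625/64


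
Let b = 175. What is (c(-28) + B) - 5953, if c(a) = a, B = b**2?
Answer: 24644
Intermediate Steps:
B = 30625 (B = 175**2 = 30625)
(c(-28) + B) - 5953 = (-28 + 30625) - 5953 = 30597 - 5953 = 24644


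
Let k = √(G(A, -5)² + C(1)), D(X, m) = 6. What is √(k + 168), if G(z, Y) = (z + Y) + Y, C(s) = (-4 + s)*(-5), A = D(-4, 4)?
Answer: √(168 + √31) ≈ 13.175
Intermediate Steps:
A = 6
C(s) = 20 - 5*s
G(z, Y) = z + 2*Y (G(z, Y) = (Y + z) + Y = z + 2*Y)
k = √31 (k = √((6 + 2*(-5))² + (20 - 5*1)) = √((6 - 10)² + (20 - 5)) = √((-4)² + 15) = √(16 + 15) = √31 ≈ 5.5678)
√(k + 168) = √(√31 + 168) = √(168 + √31)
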